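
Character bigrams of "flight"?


Word: "flight" (length 6)
Number of bigrams = 6 - 2 + 1 = 5
  Position 0: "fl"
  Position 1: "li"
  Position 2: "ig"
  Position 3: "gh"
  Position 4: "ht"
Bigrams = "fl", "li", "ig", "gh", "ht"


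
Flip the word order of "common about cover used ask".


Original: "common about cover used ask"
Words (1..n): common | about | cover | used | ask
Reversed (n..1): ask | used | cover | about | common
Result = "ask used cover about common"


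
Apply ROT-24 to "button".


Word: "button"
Shift: 24
Each letter → (letter + shift) mod 26:
  'b' (1) + 24 = 25 → 'z'
  'u' (20) + 24 = 18 → 's'
  't' (19) + 24 = 17 → 'r'
  't' (19) + 24 = 17 → 'r'
  'o' (14) + 24 = 12 → 'm'
  'n' (13) + 24 = 11 → 'l'
Result = "zsrrml"


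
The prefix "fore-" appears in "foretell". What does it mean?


Prefix: fore-
Example: foretell (fore- + tell)
Meaning = before


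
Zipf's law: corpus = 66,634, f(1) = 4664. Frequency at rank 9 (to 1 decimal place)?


Zipf's law: f(r) = f(1) / r
f(1) = 4664
f(9) = 4664 / 9
= 518.2 occurrences


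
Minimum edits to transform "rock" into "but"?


Word 1: "rock" (length 4)
Word 2: "but" (length 3)
One optimal edit sequence (insert/delete/substitute each cost 1):
  1. delete 'r'  (+1)
  2. substitute 'o' -> 'b'  (+1)
  3. substitute 'c' -> 'u'  (+1)
  4. substitute 'k' -> 't'  (+1)
Total edit operations: 4
Edit distance = 4


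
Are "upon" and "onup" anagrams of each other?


Word 1: "upon" → sorted: nopu
Word 2: "onup" → sorted: nopu
Same letters? nopu == nopu
Anagram = Yes


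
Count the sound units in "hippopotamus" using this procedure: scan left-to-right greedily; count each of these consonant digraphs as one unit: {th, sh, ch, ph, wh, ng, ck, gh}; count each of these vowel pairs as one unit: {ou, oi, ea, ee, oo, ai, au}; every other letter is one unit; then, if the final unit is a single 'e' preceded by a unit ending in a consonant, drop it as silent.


Word: "hippopotamus" (12 letters)
Left-to-right scan:
  [1] 'h' (letter)
  [2] 'i' (letter)
  [3] 'p' (letter)
  [4] 'p' (letter)
  [5] 'o' (letter)
  [6] 'p' (letter)
  [7] 'o' (letter)
  [8] 't' (letter)
  [9] 'a' (letter)
  [10] 'm' (letter)
  [11] 'u' (letter)
  [12] 's' (letter)
Units from scan: 12
Sound units = 12 units


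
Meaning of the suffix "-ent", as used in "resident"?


Suffix: -ent
Example: resident (reside + -ent, with a spelling change)
Meaning = one who / that which


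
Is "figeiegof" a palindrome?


Word: "figeiegof"
Reversed: "fogeiegif"
Forward == Backward? figeiegof != fogeiegif
Palindrome = No


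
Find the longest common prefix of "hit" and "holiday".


Word 1: "hit"
Word 2: "holiday"
Comparing from start:
  Pos 0: 'h' == 'h'
  Pos 1: 'i' != 'o' (stop)
LCP = "h" (length 1)


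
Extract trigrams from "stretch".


Word: "stretch" (length 7)
Number of trigrams = 7 - 3 + 1 = 5
  Position 0: "str"
  Position 1: "tre"
  Position 2: "ret"
  Position 3: "etc"
  Position 4: "tch"
Trigrams = "str", "tre", "ret", "etc", "tch"


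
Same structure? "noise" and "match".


Pattern of "noise": [0, 1, 2, 3, 4]
Pattern of "match": [0, 1, 2, 3, 4]
Patterns match
Same pattern = Yes


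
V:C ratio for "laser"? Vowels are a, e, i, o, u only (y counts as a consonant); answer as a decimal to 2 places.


Word: "laser"
Vowels (a,e,i,o,u): 2
Consonants: 3
Ratio = 2/3
= 0.67


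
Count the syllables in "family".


Word: "family"
Syllable breakdown: fam-i-ly
Counting: 3 parts
= 3 syllables


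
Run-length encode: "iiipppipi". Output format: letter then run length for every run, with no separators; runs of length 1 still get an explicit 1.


String: "iiipppipi"
Scanning for consecutive runs:
  'i' x 3
  'p' x 3
  'i' x 1
  'p' x 1
  'i' x 1
RLE = "i3p3i1p1i1"


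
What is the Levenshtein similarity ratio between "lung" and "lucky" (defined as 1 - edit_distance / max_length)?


Word 1: "lung" (length 4)
Word 2: "lucky" (length 5)
One optimal edit sequence:
  1. keep 'l'
  2. keep 'u'
  3. insert 'c'  (+1)
  4. substitute 'n' -> 'k'  (+1)
  5. substitute 'g' -> 'y'  (+1)
Edit distance = 3
Max length = max(4, 5) = 5
Similarity = 1 - 3/5
= 0.4000


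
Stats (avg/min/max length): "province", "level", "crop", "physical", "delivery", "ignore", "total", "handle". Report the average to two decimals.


Lengths: "province"=8, "level"=5, "crop"=4, "physical"=8, "delivery"=8, "ignore"=6, "total"=5, "handle"=6
Sum = 50, Count = 8
Average = 50/8 = 6.25
= avg=6.25, min=4, max=8


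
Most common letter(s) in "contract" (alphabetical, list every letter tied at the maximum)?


Word: "contract"
Letter counts:
  'a': 1
  'c': 2
  'n': 1
  'o': 1
  'r': 1
  't': 2
Maximum count = 2
Most frequent = 'c', 't' (2 times each)


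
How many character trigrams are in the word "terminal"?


Word: "terminal" (length 8)
Number of 3-grams = length - 3 + 1 = 8 - 3 + 1
= 6


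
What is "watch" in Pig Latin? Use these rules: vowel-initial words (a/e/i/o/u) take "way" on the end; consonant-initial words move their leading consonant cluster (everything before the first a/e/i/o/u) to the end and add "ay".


Word: "watch"
Starts with consonant(s) → move to end, add 'ay'
Consonant cluster: "w"
Pig Latin = "atchway"


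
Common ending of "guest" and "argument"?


Word 1: "guest"
Word 2: "argument"
Comparing from end:
  Pos -1: 't' == 't'
  Pos -2: 's' != 'n' (stop)
LCS = "t" (length 1)


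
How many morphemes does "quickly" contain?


Word: "quickly"
Morphemes: quick / -ly
Each morpheme carries meaning
= 2 morphemes


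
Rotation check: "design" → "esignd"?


Word: "design", Candidate: "esignd"
Method: check if candidate is substring of word+word
"designdesign" contains "esignd"? Yes
Is rotation = Yes


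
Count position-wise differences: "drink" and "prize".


Comparing character by character (same length = 5):
  Pos 0: 'd' vs 'p' !=
  Pos 1: 'r' vs 'r' =
  Pos 2: 'i' vs 'i' =
  Pos 3: 'n' vs 'z' !=
  Pos 4: 'k' vs 'e' !=
Hamming distance = 3


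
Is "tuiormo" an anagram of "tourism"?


Word 1: "tourism" → sorted: imorstu
Word 2: "tuiormo" → sorted: imoortu
Same letters? imorstu != imoortu
Anagram = No


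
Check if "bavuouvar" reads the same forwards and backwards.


Word: "bavuouvar"
Reversed: "ravuouvab"
Forward == Backward? bavuouvar != ravuouvab
Palindrome = No


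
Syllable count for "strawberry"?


Word: "strawberry"
Syllable breakdown: straw · ber · ry
Counting: 3 parts
= 3 syllables


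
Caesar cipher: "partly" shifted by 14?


Word: "partly"
Shift: 14
Each letter → (letter + shift) mod 26:
  'p' (15) + 14 = 3 → 'd'
  'a' (0) + 14 = 14 → 'o'
  'r' (17) + 14 = 5 → 'f'
  't' (19) + 14 = 7 → 'h'
  'l' (11) + 14 = 25 → 'z'
  'y' (24) + 14 = 12 → 'm'
Result = "dofhzm"


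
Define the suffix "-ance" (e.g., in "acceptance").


Suffix: -ance
Example: acceptance (accept + -ance)
Meaning = state of


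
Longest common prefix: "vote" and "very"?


Word 1: "vote"
Word 2: "very"
Comparing from start:
  Pos 0: 'v' == 'v'
  Pos 1: 'o' != 'e' (stop)
LCP = "v" (length 1)


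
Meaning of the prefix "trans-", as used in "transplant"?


Prefix: trans-
Example: transplant = trans- + plant
Meaning = across


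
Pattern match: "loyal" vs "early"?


Pattern of "loyal": [0, 1, 2, 3, 0]
Pattern of "early": [0, 1, 2, 3, 4]
Patterns do not match
Same pattern = No


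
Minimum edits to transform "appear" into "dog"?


Word 1: "appear" (length 6)
Word 2: "dog" (length 3)
One optimal edit sequence (insert/delete/substitute each cost 1):
  1. delete 'a'  (+1)
  2. delete 'p'  (+1)
  3. delete 'p'  (+1)
  4. substitute 'e' -> 'd'  (+1)
  5. substitute 'a' -> 'o'  (+1)
  6. substitute 'r' -> 'g'  (+1)
Total edit operations: 6
Edit distance = 6


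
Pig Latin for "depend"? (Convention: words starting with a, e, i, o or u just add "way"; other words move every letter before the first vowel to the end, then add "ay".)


Word: "depend"
Starts with consonant(s) → move to end, add 'ay'
Consonant cluster: "d"
Pig Latin = "ependday"


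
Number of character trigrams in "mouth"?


Word: "mouth" (length 5)
Number of 3-grams = length - 3 + 1 = 5 - 3 + 1
= 3


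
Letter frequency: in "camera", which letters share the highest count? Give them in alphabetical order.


Word: "camera"
Letter counts:
  'a': 2
  'c': 1
  'e': 1
  'm': 1
  'r': 1
Maximum count = 2
Most frequent = 'a' (2 times each)


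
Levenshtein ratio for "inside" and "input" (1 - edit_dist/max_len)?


Word 1: "inside" (length 6)
Word 2: "input" (length 5)
One optimal edit sequence:
  1. keep 'i'
  2. keep 'n'
  3. delete 's'  (+1)
  4. substitute 'i' -> 'p'  (+1)
  5. substitute 'd' -> 'u'  (+1)
  6. substitute 'e' -> 't'  (+1)
Edit distance = 4
Max length = max(6, 5) = 6
Similarity = 1 - 4/6
= 0.3333


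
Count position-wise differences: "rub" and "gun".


Comparing character by character (same length = 3):
  Pos 0: 'r' vs 'g' !=
  Pos 1: 'u' vs 'u' =
  Pos 2: 'b' vs 'n' !=
Hamming distance = 2


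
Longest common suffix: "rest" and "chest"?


Word 1: "rest"
Word 2: "chest"
Comparing from end:
  Pos -1: 't' == 't'
  Pos -2: 's' == 's'
  Pos -3: 'e' == 'e'
  Pos -4: 'r' != 'h' (stop)
LCS = "est" (length 3)


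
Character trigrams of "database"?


Word: "database" (length 8)
Number of trigrams = 8 - 3 + 1 = 6
  Position 0: "dat"
  Position 1: "ata"
  Position 2: "tab"
  Position 3: "aba"
  Position 4: "bas"
  Position 5: "ase"
Trigrams = "dat", "ata", "tab", "aba", "bas", "ase"


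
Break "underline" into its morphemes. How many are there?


Word: "underline"
Morphemes: under- / line
Each morpheme carries meaning
= 2 morphemes


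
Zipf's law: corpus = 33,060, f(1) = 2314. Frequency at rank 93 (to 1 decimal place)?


Zipf's law: f(r) = f(1) / r
f(1) = 2314
f(93) = 2314 / 93
= 24.9 occurrences


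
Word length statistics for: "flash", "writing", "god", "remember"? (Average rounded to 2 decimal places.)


Lengths: "flash"=5, "writing"=7, "god"=3, "remember"=8
Sum = 23, Count = 4
Average = 23/4 = 5.75
= avg=5.75, min=3, max=8


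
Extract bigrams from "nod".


Word: "nod" (length 3)
Number of bigrams = 3 - 2 + 1 = 2
  Position 0: "no"
  Position 1: "od"
Bigrams = "no", "od"


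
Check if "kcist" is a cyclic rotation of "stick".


Word: "stick", Candidate: "kcist"
Method: check if candidate is substring of word+word
"stickstick" contains "kcist"? No
Is rotation = No


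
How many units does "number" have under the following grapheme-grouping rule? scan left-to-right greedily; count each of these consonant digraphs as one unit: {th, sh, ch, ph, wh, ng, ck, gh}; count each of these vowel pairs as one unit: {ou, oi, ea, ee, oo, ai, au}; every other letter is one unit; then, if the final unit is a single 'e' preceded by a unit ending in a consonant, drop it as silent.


Word: "number" (6 letters)
Left-to-right scan:
  (1) 'n' (letter)
  (2) 'u' (letter)
  (3) 'm' (letter)
  (4) 'b' (letter)
  (5) 'e' (letter)
  (6) 'r' (letter)
Units from scan: 6
Sound units = 6 units


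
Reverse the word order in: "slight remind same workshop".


Original: "slight remind same workshop"
Words (1..n): slight | remind | same | workshop
Reversed (n..1): workshop | same | remind | slight
Result = "workshop same remind slight"


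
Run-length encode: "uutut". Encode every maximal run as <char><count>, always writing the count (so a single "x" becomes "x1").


String: "uutut"
Scanning for consecutive runs:
  'u' x 2
  't' x 1
  'u' x 1
  't' x 1
RLE = "u2t1u1t1"


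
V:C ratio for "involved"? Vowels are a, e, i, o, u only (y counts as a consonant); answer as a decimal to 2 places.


Word: "involved"
Vowels (a,e,i,o,u): 3
Consonants: 5
Ratio = 3/5
= 0.60


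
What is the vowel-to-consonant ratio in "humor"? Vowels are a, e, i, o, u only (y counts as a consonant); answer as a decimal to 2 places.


Word: "humor"
Vowels (a,e,i,o,u): 2
Consonants: 3
Ratio = 2/3
= 0.67


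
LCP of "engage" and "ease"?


Word 1: "engage"
Word 2: "ease"
Comparing from start:
  Pos 0: 'e' == 'e'
  Pos 1: 'n' != 'a' (stop)
LCP = "e" (length 1)


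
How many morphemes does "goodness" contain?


Word: "goodness"
Morphemes: good + -ness
Each morpheme carries meaning
= 2 morphemes


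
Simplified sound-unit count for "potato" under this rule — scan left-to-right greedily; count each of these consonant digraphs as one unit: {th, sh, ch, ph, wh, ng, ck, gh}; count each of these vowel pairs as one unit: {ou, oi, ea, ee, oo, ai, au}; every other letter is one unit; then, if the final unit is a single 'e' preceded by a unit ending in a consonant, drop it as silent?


Word: "potato" (6 letters)
Left-to-right scan:
  (1) 'p' (letter)
  (2) 'o' (letter)
  (3) 't' (letter)
  (4) 'a' (letter)
  (5) 't' (letter)
  (6) 'o' (letter)
Units from scan: 6
Sound units = 6 units


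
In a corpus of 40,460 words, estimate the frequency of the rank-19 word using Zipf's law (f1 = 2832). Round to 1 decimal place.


Zipf's law: f(r) = f(1) / r
f(1) = 2832
f(19) = 2832 / 19
= 149.1 occurrences


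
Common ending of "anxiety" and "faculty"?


Word 1: "anxiety"
Word 2: "faculty"
Comparing from end:
  Pos -1: 'y' == 'y'
  Pos -2: 't' == 't'
  Pos -3: 'e' != 'l' (stop)
LCS = "ty" (length 2)


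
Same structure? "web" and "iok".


Pattern of "web": [0, 1, 2]
Pattern of "iok": [0, 1, 2]
Patterns match
Same pattern = Yes


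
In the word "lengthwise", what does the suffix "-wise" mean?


Suffix: -wise
Example: lengthwise = length + -wise
Meaning = in the manner of


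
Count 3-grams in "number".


Word: "number" (length 6)
Number of 3-grams = length - 3 + 1 = 6 - 3 + 1
= 4


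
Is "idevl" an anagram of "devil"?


Word 1: "devil" → sorted: deilv
Word 2: "idevl" → sorted: deilv
Same letters? deilv == deilv
Anagram = Yes


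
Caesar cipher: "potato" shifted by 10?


Word: "potato"
Shift: 10
Each letter → (letter + shift) mod 26:
  'p' (15) + 10 = 25 → 'z'
  'o' (14) + 10 = 24 → 'y'
  't' (19) + 10 = 3 → 'd'
  'a' (0) + 10 = 10 → 'k'
  't' (19) + 10 = 3 → 'd'
  'o' (14) + 10 = 24 → 'y'
Result = "zydkdy"


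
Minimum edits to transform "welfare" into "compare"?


Word 1: "welfare" (length 7)
Word 2: "compare" (length 7)
One optimal edit sequence (insert/delete/substitute each cost 1):
  1. substitute 'w' -> 'c'  (+1)
  2. substitute 'e' -> 'o'  (+1)
  3. substitute 'l' -> 'm'  (+1)
  4. substitute 'f' -> 'p'  (+1)
  5. keep 'a'
  6. keep 'r'
  7. keep 'e'
Total edit operations: 4
Edit distance = 4


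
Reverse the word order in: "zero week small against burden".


Original: "zero week small against burden"
Words (1..n): zero | week | small | against | burden
Reversed (n..1): burden | against | small | week | zero
Result = "burden against small week zero"


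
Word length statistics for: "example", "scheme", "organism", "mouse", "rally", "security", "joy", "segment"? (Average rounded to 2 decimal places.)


Lengths: "example"=7, "scheme"=6, "organism"=8, "mouse"=5, "rally"=5, "security"=8, "joy"=3, "segment"=7
Sum = 49, Count = 8
Average = 49/8 = 6.13
= avg=6.13, min=3, max=8


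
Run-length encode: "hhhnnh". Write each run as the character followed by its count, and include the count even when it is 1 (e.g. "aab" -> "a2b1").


String: "hhhnnh"
Scanning for consecutive runs:
  'h' x 3
  'n' x 2
  'h' x 1
RLE = "h3n2h1"


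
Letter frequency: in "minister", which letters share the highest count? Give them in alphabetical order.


Word: "minister"
Letter counts:
  'e': 1
  'i': 2
  'm': 1
  'n': 1
  'r': 1
  's': 1
  't': 1
Maximum count = 2
Most frequent = 'i' (2 times each)


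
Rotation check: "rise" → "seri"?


Word: "rise", Candidate: "seri"
Method: check if candidate is substring of word+word
"riserise" contains "seri"? Yes
Is rotation = Yes


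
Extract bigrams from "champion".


Word: "champion" (length 8)
Number of bigrams = 8 - 2 + 1 = 7
  Position 0: "ch"
  Position 1: "ha"
  Position 2: "am"
  Position 3: "mp"
  Position 4: "pi"
  Position 5: "io"
  Position 6: "on"
Bigrams = "ch", "ha", "am", "mp", "pi", "io", "on"


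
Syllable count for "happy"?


Word: "happy"
Syllable breakdown: hap-py
Counting: 2 parts
= 2 syllables


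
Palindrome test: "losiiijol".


Word: "losiiijol"
Reversed: "lojiiisol"
Forward == Backward? losiiijol != lojiiisol
Palindrome = No


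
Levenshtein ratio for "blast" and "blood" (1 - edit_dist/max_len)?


Word 1: "blast" (length 5)
Word 2: "blood" (length 5)
One optimal edit sequence:
  1. keep 'b'
  2. keep 'l'
  3. substitute 'a' -> 'o'  (+1)
  4. substitute 's' -> 'o'  (+1)
  5. substitute 't' -> 'd'  (+1)
Edit distance = 3
Max length = max(5, 5) = 5
Similarity = 1 - 3/5
= 0.4000


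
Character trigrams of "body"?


Word: "body" (length 4)
Number of trigrams = 4 - 3 + 1 = 2
  Position 0: "bod"
  Position 1: "ody"
Trigrams = "bod", "ody"


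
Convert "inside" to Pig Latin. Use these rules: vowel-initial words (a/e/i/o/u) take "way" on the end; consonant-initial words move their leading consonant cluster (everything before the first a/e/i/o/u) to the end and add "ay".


Word: "inside"
Starts with vowel → add 'way'
Pig Latin = "insideway"


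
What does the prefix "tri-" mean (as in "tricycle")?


Prefix: tri-
Example: tricycle (tri- + cycle)
Meaning = three


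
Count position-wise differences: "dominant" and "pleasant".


Comparing character by character (same length = 8):
  Pos 0: 'd' vs 'p' !=
  Pos 1: 'o' vs 'l' !=
  Pos 2: 'm' vs 'e' !=
  Pos 3: 'i' vs 'a' !=
  Pos 4: 'n' vs 's' !=
  Pos 5: 'a' vs 'a' =
  Pos 6: 'n' vs 'n' =
  Pos 7: 't' vs 't' =
Hamming distance = 5


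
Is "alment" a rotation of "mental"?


Word: "mental", Candidate: "alment"
Method: check if candidate is substring of word+word
"mentalmental" contains "alment"? Yes
Is rotation = Yes


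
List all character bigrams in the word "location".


Word: "location" (length 8)
Number of bigrams = 8 - 2 + 1 = 7
  Position 0: "lo"
  Position 1: "oc"
  Position 2: "ca"
  Position 3: "at"
  Position 4: "ti"
  Position 5: "io"
  Position 6: "on"
Bigrams = "lo", "oc", "ca", "at", "ti", "io", "on"


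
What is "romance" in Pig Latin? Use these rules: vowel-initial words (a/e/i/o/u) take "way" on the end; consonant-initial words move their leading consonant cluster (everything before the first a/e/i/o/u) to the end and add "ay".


Word: "romance"
Starts with consonant(s) → move to end, add 'ay'
Consonant cluster: "r"
Pig Latin = "omanceray"


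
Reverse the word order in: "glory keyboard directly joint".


Original: "glory keyboard directly joint"
Words (1..n): glory | keyboard | directly | joint
Reversed (n..1): joint | directly | keyboard | glory
Result = "joint directly keyboard glory"


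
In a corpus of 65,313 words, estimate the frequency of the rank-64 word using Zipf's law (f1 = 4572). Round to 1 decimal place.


Zipf's law: f(r) = f(1) / r
f(1) = 4572
f(64) = 4572 / 64
= 71.4 occurrences


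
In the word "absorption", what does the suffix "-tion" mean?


Suffix: -tion
As in: absorption -> absorb + -tion, with a spelling change
Meaning = act or process


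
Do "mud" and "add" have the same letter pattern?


Pattern of "mud": [0, 1, 2]
Pattern of "add": [0, 1, 1]
Patterns do not match
Same pattern = No


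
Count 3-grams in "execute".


Word: "execute" (length 7)
Number of 3-grams = length - 3 + 1 = 7 - 3 + 1
= 5


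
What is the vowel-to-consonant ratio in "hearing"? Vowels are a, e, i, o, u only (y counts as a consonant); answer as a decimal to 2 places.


Word: "hearing"
Vowels (a,e,i,o,u): 3
Consonants: 4
Ratio = 3/4
= 0.75


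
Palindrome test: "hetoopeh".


Word: "hetoopeh"
Reversed: "hepooteh"
Forward == Backward? hetoopeh != hepooteh
Palindrome = No


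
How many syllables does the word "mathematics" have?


Word: "mathematics"
Syllable breakdown: math-e-mat-ics
Counting: 4 parts
= 4 syllables


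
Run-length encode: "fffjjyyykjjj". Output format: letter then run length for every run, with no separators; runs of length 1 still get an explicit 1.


String: "fffjjyyykjjj"
Scanning for consecutive runs:
  'f' x 3
  'j' x 2
  'y' x 3
  'k' x 1
  'j' x 3
RLE = "f3j2y3k1j3"


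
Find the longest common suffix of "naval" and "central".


Word 1: "naval"
Word 2: "central"
Comparing from end:
  Pos -1: 'l' == 'l'
  Pos -2: 'a' == 'a'
  Pos -3: 'v' != 'r' (stop)
LCS = "al" (length 2)


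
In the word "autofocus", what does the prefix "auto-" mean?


Prefix: auto-
As in: autofocus -> auto- + focus
Meaning = self


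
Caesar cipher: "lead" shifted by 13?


Word: "lead"
Shift: 13
Each letter → (letter + shift) mod 26:
  'l' (11) + 13 = 24 → 'y'
  'e' (4) + 13 = 17 → 'r'
  'a' (0) + 13 = 13 → 'n'
  'd' (3) + 13 = 16 → 'q'
Result = "yrnq"


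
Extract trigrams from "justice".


Word: "justice" (length 7)
Number of trigrams = 7 - 3 + 1 = 5
  Position 0: "jus"
  Position 1: "ust"
  Position 2: "sti"
  Position 3: "tic"
  Position 4: "ice"
Trigrams = "jus", "ust", "sti", "tic", "ice"


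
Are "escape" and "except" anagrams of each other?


Word 1: "escape" → sorted: aceeps
Word 2: "except" → sorted: ceeptx
Same letters? aceeps != ceeptx
Anagram = No


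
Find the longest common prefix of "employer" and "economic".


Word 1: "employer"
Word 2: "economic"
Comparing from start:
  Pos 0: 'e' == 'e'
  Pos 1: 'm' != 'c' (stop)
LCP = "e" (length 1)


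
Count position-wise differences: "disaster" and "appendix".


Comparing character by character (same length = 8):
  Pos 0: 'd' vs 'a' !=
  Pos 1: 'i' vs 'p' !=
  Pos 2: 's' vs 'p' !=
  Pos 3: 'a' vs 'e' !=
  Pos 4: 's' vs 'n' !=
  Pos 5: 't' vs 'd' !=
  Pos 6: 'e' vs 'i' !=
  Pos 7: 'r' vs 'x' !=
Hamming distance = 8


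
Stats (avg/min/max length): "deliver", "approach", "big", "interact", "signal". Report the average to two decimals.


Lengths: "deliver"=7, "approach"=8, "big"=3, "interact"=8, "signal"=6
Sum = 32, Count = 5
Average = 32/5 = 6.40
= avg=6.40, min=3, max=8


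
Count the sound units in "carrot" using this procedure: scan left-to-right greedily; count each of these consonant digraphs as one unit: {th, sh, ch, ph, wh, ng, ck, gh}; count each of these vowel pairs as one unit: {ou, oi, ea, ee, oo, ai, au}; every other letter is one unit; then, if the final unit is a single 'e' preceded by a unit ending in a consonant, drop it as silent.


Word: "carrot" (6 letters)
Left-to-right scan:
  (1) 'c' (letter)
  (2) 'a' (letter)
  (3) 'r' (letter)
  (4) 'r' (letter)
  (5) 'o' (letter)
  (6) 't' (letter)
Units from scan: 6
Sound units = 6 units


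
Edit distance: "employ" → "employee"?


Word 1: "employ" (length 6)
Word 2: "employee" (length 8)
One optimal edit sequence (insert/delete/substitute each cost 1):
  1. keep 'e'
  2. keep 'm'
  3. keep 'p'
  4. keep 'l'
  5. keep 'o'
  6. keep 'y'
  7. insert 'e'  (+1)
  8. insert 'e'  (+1)
Total edit operations: 2
Edit distance = 2


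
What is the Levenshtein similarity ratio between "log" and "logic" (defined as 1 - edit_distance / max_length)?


Word 1: "log" (length 3)
Word 2: "logic" (length 5)
One optimal edit sequence:
  1. keep 'l'
  2. keep 'o'
  3. keep 'g'
  4. insert 'i'  (+1)
  5. insert 'c'  (+1)
Edit distance = 2
Max length = max(3, 5) = 5
Similarity = 1 - 2/5
= 0.6000


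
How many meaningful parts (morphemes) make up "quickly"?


Word: "quickly"
Morphemes: quick + -ly
Each morpheme carries meaning
= 2 morphemes


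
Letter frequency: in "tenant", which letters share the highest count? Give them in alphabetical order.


Word: "tenant"
Letter counts:
  'a': 1
  'e': 1
  'n': 2
  't': 2
Maximum count = 2
Most frequent = 'n', 't' (2 times each)


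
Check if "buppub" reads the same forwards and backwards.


Word: "buppub"
Reversed: "buppub"
Forward == Backward? buppub == buppub
Palindrome = Yes


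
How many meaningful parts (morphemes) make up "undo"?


Word: "undo"
Morphemes: un- | do
Each morpheme carries meaning
= 2 morphemes


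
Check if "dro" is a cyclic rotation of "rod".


Word: "rod", Candidate: "dro"
Method: check if candidate is substring of word+word
"rodrod" contains "dro"? Yes
Is rotation = Yes


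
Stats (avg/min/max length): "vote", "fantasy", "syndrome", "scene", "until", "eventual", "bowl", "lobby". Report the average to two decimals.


Lengths: "vote"=4, "fantasy"=7, "syndrome"=8, "scene"=5, "until"=5, "eventual"=8, "bowl"=4, "lobby"=5
Sum = 46, Count = 8
Average = 46/8 = 5.75
= avg=5.75, min=4, max=8


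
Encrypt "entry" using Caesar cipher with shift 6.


Word: "entry"
Shift: 6
Each letter → (letter + shift) mod 26:
  'e' (4) + 6 = 10 → 'k'
  'n' (13) + 6 = 19 → 't'
  't' (19) + 6 = 25 → 'z'
  'r' (17) + 6 = 23 → 'x'
  'y' (24) + 6 = 4 → 'e'
Result = "ktzxe"


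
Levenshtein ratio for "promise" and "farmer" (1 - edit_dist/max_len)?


Word 1: "promise" (length 7)
Word 2: "farmer" (length 6)
One optimal edit sequence:
  1. substitute 'p' -> 'f'  (+1)
  2. substitute 'r' -> 'a'  (+1)
  3. substitute 'o' -> 'r'  (+1)
  4. keep 'm'
  5. delete 'i'  (+1)
  6. substitute 's' -> 'e'  (+1)
  7. substitute 'e' -> 'r'  (+1)
Edit distance = 6
Max length = max(7, 6) = 7
Similarity = 1 - 6/7
= 0.1429


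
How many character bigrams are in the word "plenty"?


Word: "plenty" (length 6)
Number of 2-grams = length - 2 + 1 = 6 - 2 + 1
= 5


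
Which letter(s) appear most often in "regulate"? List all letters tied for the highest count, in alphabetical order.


Word: "regulate"
Letter counts:
  'a': 1
  'e': 2
  'g': 1
  'l': 1
  'r': 1
  't': 1
  'u': 1
Maximum count = 2
Most frequent = 'e' (2 times each)


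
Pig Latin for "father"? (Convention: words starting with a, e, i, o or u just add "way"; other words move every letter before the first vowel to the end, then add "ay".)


Word: "father"
Starts with consonant(s) → move to end, add 'ay'
Consonant cluster: "f"
Pig Latin = "atherfay"


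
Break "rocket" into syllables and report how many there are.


Word: "rocket"
Syllable breakdown: rock | et
Counting: 2 parts
= 2 syllables


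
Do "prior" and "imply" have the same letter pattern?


Pattern of "prior": [0, 1, 2, 3, 1]
Pattern of "imply": [0, 1, 2, 3, 4]
Patterns do not match
Same pattern = No


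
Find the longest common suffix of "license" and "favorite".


Word 1: "license"
Word 2: "favorite"
Comparing from end:
  Pos -1: 'e' == 'e'
  Pos -2: 's' != 't' (stop)
LCS = "e" (length 1)


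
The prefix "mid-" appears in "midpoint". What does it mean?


Prefix: mid-
Example: midpoint (mid- + point)
Meaning = middle


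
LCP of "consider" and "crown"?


Word 1: "consider"
Word 2: "crown"
Comparing from start:
  Pos 0: 'c' == 'c'
  Pos 1: 'o' != 'r' (stop)
LCP = "c" (length 1)


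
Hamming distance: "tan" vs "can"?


Comparing character by character (same length = 3):
  Pos 0: 't' vs 'c' !=
  Pos 1: 'a' vs 'a' =
  Pos 2: 'n' vs 'n' =
Hamming distance = 1


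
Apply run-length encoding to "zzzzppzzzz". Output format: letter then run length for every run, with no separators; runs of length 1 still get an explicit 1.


String: "zzzzppzzzz"
Scanning for consecutive runs:
  'z' x 4
  'p' x 2
  'z' x 4
RLE = "z4p2z4"


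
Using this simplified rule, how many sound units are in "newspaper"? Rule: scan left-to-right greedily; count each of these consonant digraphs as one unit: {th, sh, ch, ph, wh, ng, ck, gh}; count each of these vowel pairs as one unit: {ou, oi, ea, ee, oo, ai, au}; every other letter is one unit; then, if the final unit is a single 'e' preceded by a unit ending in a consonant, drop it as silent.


Word: "newspaper" (9 letters)
Left-to-right scan:
  1. 'n' (letter)
  2. 'e' (letter)
  3. 'w' (letter)
  4. 's' (letter)
  5. 'p' (letter)
  6. 'a' (letter)
  7. 'p' (letter)
  8. 'e' (letter)
  9. 'r' (letter)
Units from scan: 9
Sound units = 9 units


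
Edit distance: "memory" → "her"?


Word 1: "memory" (length 6)
Word 2: "her" (length 3)
One optimal edit sequence (insert/delete/substitute each cost 1):
  1. substitute 'm' -> 'h'  (+1)
  2. keep 'e'
  3. delete 'm'  (+1)
  4. delete 'o'  (+1)
  5. keep 'r'
  6. delete 'y'  (+1)
Total edit operations: 4
Edit distance = 4


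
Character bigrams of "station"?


Word: "station" (length 7)
Number of bigrams = 7 - 2 + 1 = 6
  Position 0: "st"
  Position 1: "ta"
  Position 2: "at"
  Position 3: "ti"
  Position 4: "io"
  Position 5: "on"
Bigrams = "st", "ta", "at", "ti", "io", "on"


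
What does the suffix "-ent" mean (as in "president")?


Suffix: -ent
Example: president = preside + -ent, with a spelling change
Meaning = one who / that which


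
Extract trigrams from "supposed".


Word: "supposed" (length 8)
Number of trigrams = 8 - 3 + 1 = 6
  Position 0: "sup"
  Position 1: "upp"
  Position 2: "ppo"
  Position 3: "pos"
  Position 4: "ose"
  Position 5: "sed"
Trigrams = "sup", "upp", "ppo", "pos", "ose", "sed"


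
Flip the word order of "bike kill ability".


Original: "bike kill ability"
Words (1..n): bike | kill | ability
Reversed (n..1): ability | kill | bike
Result = "ability kill bike"


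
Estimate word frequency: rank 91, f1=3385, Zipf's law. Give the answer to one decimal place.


Zipf's law: f(r) = f(1) / r
f(1) = 3385
f(91) = 3385 / 91
= 37.2 occurrences


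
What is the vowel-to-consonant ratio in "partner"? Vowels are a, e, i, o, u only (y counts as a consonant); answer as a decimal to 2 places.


Word: "partner"
Vowels (a,e,i,o,u): 2
Consonants: 5
Ratio = 2/5
= 0.40


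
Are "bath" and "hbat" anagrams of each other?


Word 1: "bath" → sorted: abht
Word 2: "hbat" → sorted: abht
Same letters? abht == abht
Anagram = Yes


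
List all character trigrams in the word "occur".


Word: "occur" (length 5)
Number of trigrams = 5 - 3 + 1 = 3
  Position 0: "occ"
  Position 1: "ccu"
  Position 2: "cur"
Trigrams = "occ", "ccu", "cur"


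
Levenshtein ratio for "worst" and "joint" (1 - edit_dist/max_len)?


Word 1: "worst" (length 5)
Word 2: "joint" (length 5)
One optimal edit sequence:
  1. substitute 'w' -> 'j'  (+1)
  2. keep 'o'
  3. substitute 'r' -> 'i'  (+1)
  4. substitute 's' -> 'n'  (+1)
  5. keep 't'
Edit distance = 3
Max length = max(5, 5) = 5
Similarity = 1 - 3/5
= 0.4000


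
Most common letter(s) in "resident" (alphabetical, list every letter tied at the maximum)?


Word: "resident"
Letter counts:
  'd': 1
  'e': 2
  'i': 1
  'n': 1
  'r': 1
  's': 1
  't': 1
Maximum count = 2
Most frequent = 'e' (2 times each)


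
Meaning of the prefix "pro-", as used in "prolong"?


Prefix: pro-
As in: prolong -> pro- + long
Meaning = forward / in favor of


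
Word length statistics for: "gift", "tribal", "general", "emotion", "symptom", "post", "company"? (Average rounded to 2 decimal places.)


Lengths: "gift"=4, "tribal"=6, "general"=7, "emotion"=7, "symptom"=7, "post"=4, "company"=7
Sum = 42, Count = 7
Average = 42/7 = 6.00
= avg=6.00, min=4, max=7


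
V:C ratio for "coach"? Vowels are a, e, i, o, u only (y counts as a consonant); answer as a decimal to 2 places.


Word: "coach"
Vowels (a,e,i,o,u): 2
Consonants: 3
Ratio = 2/3
= 0.67


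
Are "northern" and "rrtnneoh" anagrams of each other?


Word 1: "northern" → sorted: ehnnorrt
Word 2: "rrtnneoh" → sorted: ehnnorrt
Same letters? ehnnorrt == ehnnorrt
Anagram = Yes


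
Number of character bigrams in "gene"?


Word: "gene" (length 4)
Number of 2-grams = length - 2 + 1 = 4 - 2 + 1
= 3


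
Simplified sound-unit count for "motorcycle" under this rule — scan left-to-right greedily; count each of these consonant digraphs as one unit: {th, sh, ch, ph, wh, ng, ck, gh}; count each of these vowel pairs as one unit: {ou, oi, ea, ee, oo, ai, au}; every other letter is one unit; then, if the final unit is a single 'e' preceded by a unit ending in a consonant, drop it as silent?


Word: "motorcycle" (10 letters)
Left-to-right scan:
  (1) 'm' (letter)
  (2) 'o' (letter)
  (3) 't' (letter)
  (4) 'o' (letter)
  (5) 'r' (letter)
  (6) 'c' (letter)
  (7) 'y' (letter)
  (8) 'c' (letter)
  (9) 'l' (letter)
  (10) 'e' (letter)
Units from scan: 10
Final unit is 'e' after a consonant -> drop as silent (-1)
Sound units = 9 units


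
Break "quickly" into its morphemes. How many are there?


Word: "quickly"
Morphemes: quick | -ly
Each morpheme carries meaning
= 2 morphemes


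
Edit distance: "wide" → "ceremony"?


Word 1: "wide" (length 4)
Word 2: "ceremony" (length 8)
One optimal edit sequence (insert/delete/substitute each cost 1):
  1. substitute 'w' -> 'c'  (+1)
  2. substitute 'i' -> 'e'  (+1)
  3. substitute 'd' -> 'r'  (+1)
  4. keep 'e'
  5. insert 'm'  (+1)
  6. insert 'o'  (+1)
  7. insert 'n'  (+1)
  8. insert 'y'  (+1)
Total edit operations: 7
Edit distance = 7


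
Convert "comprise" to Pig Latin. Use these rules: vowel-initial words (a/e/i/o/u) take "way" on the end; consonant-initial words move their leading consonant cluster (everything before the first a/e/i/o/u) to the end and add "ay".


Word: "comprise"
Starts with consonant(s) → move to end, add 'ay'
Consonant cluster: "c"
Pig Latin = "omprisecay"


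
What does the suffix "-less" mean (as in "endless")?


Suffix: -less
Example: endless (end + -less)
Meaning = without


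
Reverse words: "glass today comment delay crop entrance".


Original: "glass today comment delay crop entrance"
Words (1..n): glass | today | comment | delay | crop | entrance
Reversed (n..1): entrance | crop | delay | comment | today | glass
Result = "entrance crop delay comment today glass"


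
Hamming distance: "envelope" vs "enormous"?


Comparing character by character (same length = 8):
  Pos 0: 'e' vs 'e' =
  Pos 1: 'n' vs 'n' =
  Pos 2: 'v' vs 'o' !=
  Pos 3: 'e' vs 'r' !=
  Pos 4: 'l' vs 'm' !=
  Pos 5: 'o' vs 'o' =
  Pos 6: 'p' vs 'u' !=
  Pos 7: 'e' vs 's' !=
Hamming distance = 5


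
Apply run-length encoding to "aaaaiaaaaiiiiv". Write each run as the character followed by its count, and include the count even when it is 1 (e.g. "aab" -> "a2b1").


String: "aaaaiaaaaiiiiv"
Scanning for consecutive runs:
  'a' x 4
  'i' x 1
  'a' x 4
  'i' x 4
  'v' x 1
RLE = "a4i1a4i4v1"


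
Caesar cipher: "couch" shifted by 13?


Word: "couch"
Shift: 13
Each letter → (letter + shift) mod 26:
  'c' (2) + 13 = 15 → 'p'
  'o' (14) + 13 = 1 → 'b'
  'u' (20) + 13 = 7 → 'h'
  'c' (2) + 13 = 15 → 'p'
  'h' (7) + 13 = 20 → 'u'
Result = "pbhpu"


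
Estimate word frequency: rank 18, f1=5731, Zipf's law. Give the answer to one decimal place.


Zipf's law: f(r) = f(1) / r
f(1) = 5731
f(18) = 5731 / 18
= 318.4 occurrences


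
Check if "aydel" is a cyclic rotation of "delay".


Word: "delay", Candidate: "aydel"
Method: check if candidate is substring of word+word
"delaydelay" contains "aydel"? Yes
Is rotation = Yes


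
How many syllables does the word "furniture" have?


Word: "furniture"
Syllable breakdown: fur / ni / ture
Counting: 3 parts
= 3 syllables


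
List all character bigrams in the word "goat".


Word: "goat" (length 4)
Number of bigrams = 4 - 2 + 1 = 3
  Position 0: "go"
  Position 1: "oa"
  Position 2: "at"
Bigrams = "go", "oa", "at"


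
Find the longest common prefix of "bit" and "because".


Word 1: "bit"
Word 2: "because"
Comparing from start:
  Pos 0: 'b' == 'b'
  Pos 1: 'i' != 'e' (stop)
LCP = "b" (length 1)


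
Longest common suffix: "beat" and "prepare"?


Word 1: "beat"
Word 2: "prepare"
Comparing from end:
  Pos -1: 't' != 'e' (stop)
LCS = "" (length 0)


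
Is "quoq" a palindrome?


Word: "quoq"
Reversed: "qouq"
Forward == Backward? quoq != qouq
Palindrome = No


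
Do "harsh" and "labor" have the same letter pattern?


Pattern of "harsh": [0, 1, 2, 3, 0]
Pattern of "labor": [0, 1, 2, 3, 4]
Patterns do not match
Same pattern = No


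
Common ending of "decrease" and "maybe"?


Word 1: "decrease"
Word 2: "maybe"
Comparing from end:
  Pos -1: 'e' == 'e'
  Pos -2: 's' != 'b' (stop)
LCS = "e" (length 1)


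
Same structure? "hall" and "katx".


Pattern of "hall": [0, 1, 2, 2]
Pattern of "katx": [0, 1, 2, 3]
Patterns do not match
Same pattern = No


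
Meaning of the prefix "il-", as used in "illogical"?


Prefix: il-
Example: illogical = il- + logical
Meaning = not


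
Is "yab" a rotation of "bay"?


Word: "bay", Candidate: "yab"
Method: check if candidate is substring of word+word
"baybay" contains "yab"? No
Is rotation = No


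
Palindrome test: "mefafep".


Word: "mefafep"
Reversed: "pefafem"
Forward == Backward? mefafep != pefafem
Palindrome = No


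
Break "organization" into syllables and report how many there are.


Word: "organization"
Syllable breakdown: or-gan-i-za-tion
Counting: 5 parts
= 5 syllables


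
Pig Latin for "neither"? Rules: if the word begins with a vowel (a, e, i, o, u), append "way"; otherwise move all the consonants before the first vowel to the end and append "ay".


Word: "neither"
Starts with consonant(s) → move to end, add 'ay'
Consonant cluster: "n"
Pig Latin = "eithernay"


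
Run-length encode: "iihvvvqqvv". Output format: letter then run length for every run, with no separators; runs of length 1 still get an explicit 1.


String: "iihvvvqqvv"
Scanning for consecutive runs:
  'i' x 2
  'h' x 1
  'v' x 3
  'q' x 2
  'v' x 2
RLE = "i2h1v3q2v2"


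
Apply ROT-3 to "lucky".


Word: "lucky"
Shift: 3
Each letter → (letter + shift) mod 26:
  'l' (11) + 3 = 14 → 'o'
  'u' (20) + 3 = 23 → 'x'
  'c' (2) + 3 = 5 → 'f'
  'k' (10) + 3 = 13 → 'n'
  'y' (24) + 3 = 1 → 'b'
Result = "oxfnb"


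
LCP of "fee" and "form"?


Word 1: "fee"
Word 2: "form"
Comparing from start:
  Pos 0: 'f' == 'f'
  Pos 1: 'e' != 'o' (stop)
LCP = "f" (length 1)


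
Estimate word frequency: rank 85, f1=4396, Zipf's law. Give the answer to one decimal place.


Zipf's law: f(r) = f(1) / r
f(1) = 4396
f(85) = 4396 / 85
= 51.7 occurrences


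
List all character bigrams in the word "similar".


Word: "similar" (length 7)
Number of bigrams = 7 - 2 + 1 = 6
  Position 0: "si"
  Position 1: "im"
  Position 2: "mi"
  Position 3: "il"
  Position 4: "la"
  Position 5: "ar"
Bigrams = "si", "im", "mi", "il", "la", "ar"


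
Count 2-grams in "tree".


Word: "tree" (length 4)
Number of 2-grams = length - 2 + 1 = 4 - 2 + 1
= 3


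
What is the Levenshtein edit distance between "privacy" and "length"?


Word 1: "privacy" (length 7)
Word 2: "length" (length 6)
One optimal edit sequence (insert/delete/substitute each cost 1):
  1. delete 'p'  (+1)
  2. substitute 'r' -> 'l'  (+1)
  3. substitute 'i' -> 'e'  (+1)
  4. substitute 'v' -> 'n'  (+1)
  5. substitute 'a' -> 'g'  (+1)
  6. substitute 'c' -> 't'  (+1)
  7. substitute 'y' -> 'h'  (+1)
Total edit operations: 7
Edit distance = 7


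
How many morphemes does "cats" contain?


Word: "cats"
Morphemes: cat | -s
Each morpheme carries meaning
= 2 morphemes


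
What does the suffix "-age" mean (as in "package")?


Suffix: -age
Example: package (pack + -age)
Meaning = result / collection


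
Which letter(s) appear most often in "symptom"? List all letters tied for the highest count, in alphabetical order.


Word: "symptom"
Letter counts:
  'm': 2
  'o': 1
  'p': 1
  's': 1
  't': 1
  'y': 1
Maximum count = 2
Most frequent = 'm' (2 times each)


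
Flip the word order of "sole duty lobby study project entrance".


Original: "sole duty lobby study project entrance"
Words (1..n): sole | duty | lobby | study | project | entrance
Reversed (n..1): entrance | project | study | lobby | duty | sole
Result = "entrance project study lobby duty sole"
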